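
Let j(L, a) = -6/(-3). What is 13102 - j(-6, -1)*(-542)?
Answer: 14186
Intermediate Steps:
j(L, a) = 2 (j(L, a) = -6*(-⅓) = 2)
13102 - j(-6, -1)*(-542) = 13102 - 2*(-542) = 13102 - 1*(-1084) = 13102 + 1084 = 14186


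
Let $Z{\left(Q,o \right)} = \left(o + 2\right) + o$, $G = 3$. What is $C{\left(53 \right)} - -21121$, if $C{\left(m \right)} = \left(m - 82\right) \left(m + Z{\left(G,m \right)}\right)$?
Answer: $16452$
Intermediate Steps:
$Z{\left(Q,o \right)} = 2 + 2 o$ ($Z{\left(Q,o \right)} = \left(2 + o\right) + o = 2 + 2 o$)
$C{\left(m \right)} = \left(-82 + m\right) \left(2 + 3 m\right)$ ($C{\left(m \right)} = \left(m - 82\right) \left(m + \left(2 + 2 m\right)\right) = \left(-82 + m\right) \left(2 + 3 m\right)$)
$C{\left(53 \right)} - -21121 = \left(-164 - 12932 + 3 \cdot 53^{2}\right) - -21121 = \left(-164 - 12932 + 3 \cdot 2809\right) + 21121 = \left(-164 - 12932 + 8427\right) + 21121 = -4669 + 21121 = 16452$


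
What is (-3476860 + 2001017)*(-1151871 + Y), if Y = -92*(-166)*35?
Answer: 911113151893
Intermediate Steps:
Y = 534520 (Y = 15272*35 = 534520)
(-3476860 + 2001017)*(-1151871 + Y) = (-3476860 + 2001017)*(-1151871 + 534520) = -1475843*(-617351) = 911113151893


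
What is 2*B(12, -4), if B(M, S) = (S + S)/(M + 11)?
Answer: -16/23 ≈ -0.69565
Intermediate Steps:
B(M, S) = 2*S/(11 + M) (B(M, S) = (2*S)/(11 + M) = 2*S/(11 + M))
2*B(12, -4) = 2*(2*(-4)/(11 + 12)) = 2*(2*(-4)/23) = 2*(2*(-4)*(1/23)) = 2*(-8/23) = -16/23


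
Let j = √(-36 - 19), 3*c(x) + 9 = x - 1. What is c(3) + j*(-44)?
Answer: -7/3 - 44*I*√55 ≈ -2.3333 - 326.31*I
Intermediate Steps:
c(x) = -10/3 + x/3 (c(x) = -3 + (x - 1)/3 = -3 + (-1 + x)/3 = -3 + (-⅓ + x/3) = -10/3 + x/3)
j = I*√55 (j = √(-55) = I*√55 ≈ 7.4162*I)
c(3) + j*(-44) = (-10/3 + (⅓)*3) + (I*√55)*(-44) = (-10/3 + 1) - 44*I*√55 = -7/3 - 44*I*√55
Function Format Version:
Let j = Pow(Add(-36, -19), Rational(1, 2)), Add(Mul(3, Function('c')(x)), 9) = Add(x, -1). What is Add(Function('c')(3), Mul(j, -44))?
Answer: Add(Rational(-7, 3), Mul(-44, I, Pow(55, Rational(1, 2)))) ≈ Add(-2.3333, Mul(-326.31, I))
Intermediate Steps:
Function('c')(x) = Add(Rational(-10, 3), Mul(Rational(1, 3), x)) (Function('c')(x) = Add(-3, Mul(Rational(1, 3), Add(x, -1))) = Add(-3, Mul(Rational(1, 3), Add(-1, x))) = Add(-3, Add(Rational(-1, 3), Mul(Rational(1, 3), x))) = Add(Rational(-10, 3), Mul(Rational(1, 3), x)))
j = Mul(I, Pow(55, Rational(1, 2))) (j = Pow(-55, Rational(1, 2)) = Mul(I, Pow(55, Rational(1, 2))) ≈ Mul(7.4162, I))
Add(Function('c')(3), Mul(j, -44)) = Add(Add(Rational(-10, 3), Mul(Rational(1, 3), 3)), Mul(Mul(I, Pow(55, Rational(1, 2))), -44)) = Add(Add(Rational(-10, 3), 1), Mul(-44, I, Pow(55, Rational(1, 2)))) = Add(Rational(-7, 3), Mul(-44, I, Pow(55, Rational(1, 2))))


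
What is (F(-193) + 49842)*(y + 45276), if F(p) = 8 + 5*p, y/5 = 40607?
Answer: 12138683235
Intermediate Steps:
y = 203035 (y = 5*40607 = 203035)
(F(-193) + 49842)*(y + 45276) = ((8 + 5*(-193)) + 49842)*(203035 + 45276) = ((8 - 965) + 49842)*248311 = (-957 + 49842)*248311 = 48885*248311 = 12138683235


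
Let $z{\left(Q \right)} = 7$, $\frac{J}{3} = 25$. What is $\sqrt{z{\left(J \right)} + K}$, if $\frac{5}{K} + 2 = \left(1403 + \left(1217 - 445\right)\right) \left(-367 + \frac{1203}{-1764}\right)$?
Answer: $\frac{\sqrt{19108766546690107}}{52247739} \approx 2.6458$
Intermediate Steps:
$J = 75$ ($J = 3 \cdot 25 = 75$)
$K = - \frac{980}{156743217}$ ($K = \frac{5}{-2 + \left(1403 + \left(1217 - 445\right)\right) \left(-367 + \frac{1203}{-1764}\right)} = \frac{5}{-2 + \left(1403 + \left(1217 - 445\right)\right) \left(-367 + 1203 \left(- \frac{1}{1764}\right)\right)} = \frac{5}{-2 + \left(1403 + 772\right) \left(-367 - \frac{401}{588}\right)} = \frac{5}{-2 + 2175 \left(- \frac{216197}{588}\right)} = \frac{5}{-2 - \frac{156742825}{196}} = \frac{5}{- \frac{156743217}{196}} = 5 \left(- \frac{196}{156743217}\right) = - \frac{980}{156743217} \approx -6.2523 \cdot 10^{-6}$)
$\sqrt{z{\left(J \right)} + K} = \sqrt{7 - \frac{980}{156743217}} = \sqrt{\frac{1097201539}{156743217}} = \frac{\sqrt{19108766546690107}}{52247739}$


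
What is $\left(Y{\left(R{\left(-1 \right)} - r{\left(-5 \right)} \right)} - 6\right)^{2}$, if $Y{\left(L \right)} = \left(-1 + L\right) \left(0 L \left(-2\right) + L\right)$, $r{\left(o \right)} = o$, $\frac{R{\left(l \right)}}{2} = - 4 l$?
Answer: $22500$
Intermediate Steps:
$R{\left(l \right)} = - 8 l$ ($R{\left(l \right)} = 2 \left(- 4 l\right) = - 8 l$)
$Y{\left(L \right)} = L \left(-1 + L\right)$ ($Y{\left(L \right)} = \left(-1 + L\right) \left(0 \left(-2\right) + L\right) = \left(-1 + L\right) \left(0 + L\right) = \left(-1 + L\right) L = L \left(-1 + L\right)$)
$\left(Y{\left(R{\left(-1 \right)} - r{\left(-5 \right)} \right)} - 6\right)^{2} = \left(\left(\left(-8\right) \left(-1\right) - -5\right) \left(-1 - -13\right) - 6\right)^{2} = \left(\left(8 + 5\right) \left(-1 + \left(8 + 5\right)\right) - 6\right)^{2} = \left(13 \left(-1 + 13\right) - 6\right)^{2} = \left(13 \cdot 12 - 6\right)^{2} = \left(156 - 6\right)^{2} = 150^{2} = 22500$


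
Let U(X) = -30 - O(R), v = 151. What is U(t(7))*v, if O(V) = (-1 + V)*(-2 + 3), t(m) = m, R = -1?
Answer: -4228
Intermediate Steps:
O(V) = -1 + V (O(V) = (-1 + V)*1 = -1 + V)
U(X) = -28 (U(X) = -30 - (-1 - 1) = -30 - 1*(-2) = -30 + 2 = -28)
U(t(7))*v = -28*151 = -4228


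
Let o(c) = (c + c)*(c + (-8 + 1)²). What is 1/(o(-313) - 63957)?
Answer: 1/101307 ≈ 9.8710e-6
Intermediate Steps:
o(c) = 2*c*(49 + c) (o(c) = (2*c)*(c + (-7)²) = (2*c)*(c + 49) = (2*c)*(49 + c) = 2*c*(49 + c))
1/(o(-313) - 63957) = 1/(2*(-313)*(49 - 313) - 63957) = 1/(2*(-313)*(-264) - 63957) = 1/(165264 - 63957) = 1/101307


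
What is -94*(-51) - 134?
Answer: 4660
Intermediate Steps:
-94*(-51) - 134 = 4794 - 134 = 4660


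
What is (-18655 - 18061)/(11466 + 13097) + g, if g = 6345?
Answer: 155815519/24563 ≈ 6343.5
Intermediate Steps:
(-18655 - 18061)/(11466 + 13097) + g = (-18655 - 18061)/(11466 + 13097) + 6345 = -36716/24563 + 6345 = 155815519/24563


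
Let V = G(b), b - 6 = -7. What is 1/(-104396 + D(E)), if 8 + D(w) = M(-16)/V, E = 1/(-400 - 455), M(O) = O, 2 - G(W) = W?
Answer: -3/313228 ≈ -9.5777e-6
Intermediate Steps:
b = -1 (b = 6 - 7 = -1)
G(W) = 2 - W
V = 3 (V = 2 - 1*(-1) = 2 + 1 = 3)
E = -1/855 (E = 1/(-855) = -1/855 ≈ -0.0011696)
D(w) = -40/3 (D(w) = -8 - 16/3 = -40/3)
1/(-104396 + D(E)) = 1/(-104396 - 40/3) = 1/(-313228/3) = -3/313228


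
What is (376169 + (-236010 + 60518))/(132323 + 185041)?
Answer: 200677/317364 ≈ 0.63232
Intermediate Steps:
(376169 + (-236010 + 60518))/(132323 + 185041) = (376169 - 175492)/317364 = 200677*(1/317364) = 200677/317364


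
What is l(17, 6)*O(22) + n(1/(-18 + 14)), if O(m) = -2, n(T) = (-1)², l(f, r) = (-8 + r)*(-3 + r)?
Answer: 13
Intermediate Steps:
n(T) = 1
l(17, 6)*O(22) + n(1/(-18 + 14)) = (24 + 6² - 11*6)*(-2) + 1 = (24 + 36 - 66)*(-2) + 1 = -6*(-2) + 1 = 12 + 1 = 13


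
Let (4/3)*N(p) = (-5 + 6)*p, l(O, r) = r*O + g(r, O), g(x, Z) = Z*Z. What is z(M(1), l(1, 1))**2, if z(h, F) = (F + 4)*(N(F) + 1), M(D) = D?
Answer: 225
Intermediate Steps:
g(x, Z) = Z**2
l(O, r) = O**2 + O*r (l(O, r) = r*O + O**2 = O*r + O**2 = O**2 + O*r)
N(p) = 3*p/4 (N(p) = 3*((-5 + 6)*p)/4 = 3*(1*p)/4 = 3*p/4)
z(h, F) = (1 + 3*F/4)*(4 + F) (z(h, F) = (F + 4)*(3*F/4 + 1) = (4 + F)*(1 + 3*F/4) = (1 + 3*F/4)*(4 + F))
z(M(1), l(1, 1))**2 = (4 + 4*(1*(1 + 1)) + 3*(1*(1 + 1))**2/4)**2 = (4 + 4*(1*2) + 3*(1*2)**2/4)**2 = (4 + 4*2 + (3/4)*2**2)**2 = (4 + 8 + (3/4)*4)**2 = (4 + 8 + 3)**2 = 15**2 = 225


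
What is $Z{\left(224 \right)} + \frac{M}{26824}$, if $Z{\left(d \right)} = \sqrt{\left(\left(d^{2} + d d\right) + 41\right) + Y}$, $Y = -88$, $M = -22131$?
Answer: $- \frac{22131}{26824} + 3 \sqrt{11145} \approx 315.88$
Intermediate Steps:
$Z{\left(d \right)} = \sqrt{-47 + 2 d^{2}}$ ($Z{\left(d \right)} = \sqrt{\left(\left(d^{2} + d d\right) + 41\right) - 88} = \sqrt{\left(\left(d^{2} + d^{2}\right) + 41\right) - 88} = \sqrt{\left(2 d^{2} + 41\right) - 88} = \sqrt{\left(41 + 2 d^{2}\right) - 88} = \sqrt{-47 + 2 d^{2}}$)
$Z{\left(224 \right)} + \frac{M}{26824} = \sqrt{-47 + 2 \cdot 224^{2}} - \frac{22131}{26824} = \sqrt{-47 + 2 \cdot 50176} - \frac{22131}{26824} = \sqrt{-47 + 100352} - \frac{22131}{26824} = \sqrt{100305} - \frac{22131}{26824} = 3 \sqrt{11145} - \frac{22131}{26824} = - \frac{22131}{26824} + 3 \sqrt{11145}$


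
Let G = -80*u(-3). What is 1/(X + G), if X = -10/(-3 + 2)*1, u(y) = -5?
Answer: 1/410 ≈ 0.0024390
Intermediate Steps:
G = 400 (G = -80*(-5) = 400)
X = 10 (X = -10/(-1)*1 = -10*(-1)*1 = 10*1 = 10)
1/(X + G) = 1/(10 + 400) = 1/410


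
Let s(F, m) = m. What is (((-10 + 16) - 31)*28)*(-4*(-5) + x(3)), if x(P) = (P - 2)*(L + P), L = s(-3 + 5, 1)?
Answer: -16800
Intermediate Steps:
L = 1
x(P) = (1 + P)*(-2 + P) (x(P) = (P - 2)*(1 + P) = (-2 + P)*(1 + P) = (1 + P)*(-2 + P))
(((-10 + 16) - 31)*28)*(-4*(-5) + x(3)) = (((-10 + 16) - 31)*28)*(-4*(-5) + (-2 + 3² - 1*3)) = ((6 - 31)*28)*(20 + (-2 + 9 - 3)) = (-25*28)*(20 + 4) = -700*24 = -16800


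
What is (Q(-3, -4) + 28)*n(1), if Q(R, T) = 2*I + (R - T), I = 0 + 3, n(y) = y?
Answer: 35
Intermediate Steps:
I = 3
Q(R, T) = 6 + R - T (Q(R, T) = 2*3 + (R - T) = 6 + (R - T) = 6 + R - T)
(Q(-3, -4) + 28)*n(1) = ((6 - 3 - 1*(-4)) + 28)*1 = ((6 - 3 + 4) + 28)*1 = (7 + 28)*1 = 35*1 = 35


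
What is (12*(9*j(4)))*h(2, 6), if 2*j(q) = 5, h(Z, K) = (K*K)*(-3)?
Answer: -29160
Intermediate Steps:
h(Z, K) = -3*K**2 (h(Z, K) = K**2*(-3) = -3*K**2)
j(q) = 5/2 (j(q) = (1/2)*5 = 5/2)
(12*(9*j(4)))*h(2, 6) = (12*(9*(5/2)))*(-3*6**2) = (12*(45/2))*(-3*36) = 270*(-108) = -29160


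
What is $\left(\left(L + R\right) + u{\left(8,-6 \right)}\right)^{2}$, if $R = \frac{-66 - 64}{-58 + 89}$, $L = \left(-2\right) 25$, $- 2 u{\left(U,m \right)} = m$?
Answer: $\frac{2518569}{961} \approx 2620.8$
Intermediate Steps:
$u{\left(U,m \right)} = - \frac{m}{2}$
$L = -50$
$R = - \frac{130}{31} \approx -4.1936$
$\left(\left(L + R\right) + u{\left(8,-6 \right)}\right)^{2} = \left(\left(-50 - \frac{130}{31}\right) - -3\right)^{2} = \left(- \frac{1680}{31} + 3\right)^{2} = \left(- \frac{1587}{31}\right)^{2} = \frac{2518569}{961}$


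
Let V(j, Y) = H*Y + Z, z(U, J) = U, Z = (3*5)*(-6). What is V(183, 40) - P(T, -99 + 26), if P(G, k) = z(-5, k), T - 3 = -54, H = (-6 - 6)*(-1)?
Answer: 395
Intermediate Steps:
Z = -90 (Z = 15*(-6) = -90)
H = 12 (H = -12*(-1) = 12)
T = -51 (T = 3 - 54 = -51)
V(j, Y) = -90 + 12*Y (V(j, Y) = 12*Y - 90 = -90 + 12*Y)
P(G, k) = -5
V(183, 40) - P(T, -99 + 26) = (-90 + 12*40) - 1*(-5) = (-90 + 480) + 5 = 390 + 5 = 395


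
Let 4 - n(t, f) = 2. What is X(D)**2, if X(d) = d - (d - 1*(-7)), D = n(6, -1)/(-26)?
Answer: 49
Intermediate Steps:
n(t, f) = 2 (n(t, f) = 4 - 1*2 = 4 - 2 = 2)
D = -1/13 (D = 2/(-26) = 2*(-1/26) = -1/13 ≈ -0.076923)
X(d) = -7 (X(d) = d - (d + 7) = d - (7 + d) = d + (-7 - d) = -7)
X(D)**2 = (-7)**2 = 49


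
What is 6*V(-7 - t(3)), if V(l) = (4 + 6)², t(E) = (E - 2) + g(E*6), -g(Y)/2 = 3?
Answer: 600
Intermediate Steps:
g(Y) = -6 (g(Y) = -2*3 = -6)
t(E) = -8 + E (t(E) = (E - 2) - 6 = (-2 + E) - 6 = -8 + E)
V(l) = 100 (V(l) = 10² = 100)
6*V(-7 - t(3)) = 6*100 = 600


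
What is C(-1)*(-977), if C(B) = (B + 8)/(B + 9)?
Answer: -6839/8 ≈ -854.88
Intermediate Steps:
C(B) = (8 + B)/(9 + B)
C(-1)*(-977) = ((8 - 1)/(9 - 1))*(-977) = (7/8)*(-977) = -6839/8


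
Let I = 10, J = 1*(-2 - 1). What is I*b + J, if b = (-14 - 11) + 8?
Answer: -173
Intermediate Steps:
J = -3 (J = 1*(-3) = -3)
b = -17 (b = -25 + 8 = -17)
I*b + J = 10*(-17) - 3 = -170 - 3 = -173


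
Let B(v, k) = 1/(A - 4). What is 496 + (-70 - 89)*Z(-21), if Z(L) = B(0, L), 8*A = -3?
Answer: 18632/35 ≈ 532.34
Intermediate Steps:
A = -3/8 (A = (⅛)*(-3) = -3/8 ≈ -0.37500)
B(v, k) = -8/35 (B(v, k) = 1/(-3/8 - 4) = 1/(-35/8) = -8/35)
Z(L) = -8/35
496 + (-70 - 89)*Z(-21) = 496 + (-70 - 89)*(-8/35) = 496 - 159*(-8/35) = 496 + 1272/35 = 18632/35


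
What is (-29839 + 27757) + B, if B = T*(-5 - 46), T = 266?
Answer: -15648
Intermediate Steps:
B = -13566 (B = 266*(-5 - 46) = 266*(-51) = -13566)
(-29839 + 27757) + B = (-29839 + 27757) - 13566 = -2082 - 13566 = -15648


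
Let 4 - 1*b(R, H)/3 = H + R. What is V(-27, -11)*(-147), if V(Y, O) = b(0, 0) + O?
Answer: -147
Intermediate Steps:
b(R, H) = 12 - 3*H - 3*R (b(R, H) = 12 - 3*(H + R) = 12 + (-3*H - 3*R) = 12 - 3*H - 3*R)
V(Y, O) = 12 + O (V(Y, O) = (12 - 3*0 - 3*0) + O = (12 + 0 + 0) + O = 12 + O)
V(-27, -11)*(-147) = (12 - 11)*(-147) = 1*(-147) = -147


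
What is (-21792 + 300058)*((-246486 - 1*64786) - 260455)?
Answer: -159092185382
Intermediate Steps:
(-21792 + 300058)*((-246486 - 1*64786) - 260455) = 278266*((-246486 - 64786) - 260455) = 278266*(-311272 - 260455) = 278266*(-571727) = -159092185382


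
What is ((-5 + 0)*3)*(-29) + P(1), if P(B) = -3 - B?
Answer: 431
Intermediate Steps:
((-5 + 0)*3)*(-29) + P(1) = ((-5 + 0)*3)*(-29) + (-3 - 1*1) = -5*3*(-29) + (-3 - 1) = -15*(-29) - 4 = 435 - 4 = 431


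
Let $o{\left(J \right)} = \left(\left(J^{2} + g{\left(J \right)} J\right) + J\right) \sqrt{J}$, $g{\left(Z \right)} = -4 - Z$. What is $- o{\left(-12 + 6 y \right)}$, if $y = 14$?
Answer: $1296 \sqrt{2} \approx 1832.8$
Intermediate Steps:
$o{\left(J \right)} = \sqrt{J} \left(J + J^{2} + J \left(-4 - J\right)\right)$ ($o{\left(J \right)} = \left(\left(J^{2} + \left(-4 - J\right) J\right) + J\right) \sqrt{J} = \left(\left(J^{2} + J \left(-4 - J\right)\right) + J\right) \sqrt{J} = \left(J + J^{2} + J \left(-4 - J\right)\right) \sqrt{J} = \sqrt{J} \left(J + J^{2} + J \left(-4 - J\right)\right)$)
$- o{\left(-12 + 6 y \right)} = - \left(-3\right) \left(-12 + 6 \cdot 14\right)^{\frac{3}{2}} = - \left(-3\right) \left(-12 + 84\right)^{\frac{3}{2}} = - \left(-3\right) 72^{\frac{3}{2}} = - \left(-3\right) 432 \sqrt{2} = - \left(-1296\right) \sqrt{2} = 1296 \sqrt{2}$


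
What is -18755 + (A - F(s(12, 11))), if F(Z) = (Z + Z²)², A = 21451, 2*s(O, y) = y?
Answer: 22687/16 ≈ 1417.9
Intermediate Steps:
s(O, y) = y/2
-18755 + (A - F(s(12, 11))) = -18755 + (21451 - ((½)*11)²*(1 + (½)*11)²) = -18755 + (21451 - (11/2)²*(1 + 11/2)²) = -18755 + (21451 - 121*(13/2)²/4) = -18755 + (21451 - 121*169/(4*4)) = -18755 + (21451 - 1*20449/16) = -18755 + (21451 - 20449/16) = -18755 + 322767/16 = 22687/16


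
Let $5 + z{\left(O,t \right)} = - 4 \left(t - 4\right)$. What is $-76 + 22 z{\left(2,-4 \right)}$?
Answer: $518$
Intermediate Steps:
$z{\left(O,t \right)} = 11 - 4 t$ ($z{\left(O,t \right)} = -5 - 4 \left(t - 4\right) = -5 - 4 \left(-4 + t\right) = -5 - \left(-16 + 4 t\right) = 11 - 4 t$)
$-76 + 22 z{\left(2,-4 \right)} = -76 + 22 \left(11 - -16\right) = -76 + 22 \left(11 + 16\right) = -76 + 22 \cdot 27 = -76 + 594 = 518$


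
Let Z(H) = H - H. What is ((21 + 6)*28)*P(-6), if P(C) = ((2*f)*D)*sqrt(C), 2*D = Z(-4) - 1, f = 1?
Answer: -756*I*sqrt(6) ≈ -1851.8*I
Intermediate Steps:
Z(H) = 0
D = -1/2 (D = (0 - 1)/2 = (1/2)*(-1) = -1/2 ≈ -0.50000)
P(C) = -sqrt(C) (P(C) = ((2*1)*(-1/2))*sqrt(C) = (2*(-1/2))*sqrt(C) = -sqrt(C))
((21 + 6)*28)*P(-6) = ((21 + 6)*28)*(-sqrt(-6)) = (27*28)*(-I*sqrt(6)) = 756*(-I*sqrt(6)) = -756*I*sqrt(6)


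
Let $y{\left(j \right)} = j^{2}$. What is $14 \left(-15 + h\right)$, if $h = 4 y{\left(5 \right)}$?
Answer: $1190$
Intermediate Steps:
$h = 100$ ($h = 4 \cdot 5^{2} = 4 \cdot 25 = 100$)
$14 \left(-15 + h\right) = 14 \left(-15 + 100\right) = 14 \cdot 85 = 1190$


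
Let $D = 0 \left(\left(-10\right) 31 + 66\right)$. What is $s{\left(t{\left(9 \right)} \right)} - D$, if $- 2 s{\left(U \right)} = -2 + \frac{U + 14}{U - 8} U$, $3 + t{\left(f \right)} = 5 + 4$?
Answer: $31$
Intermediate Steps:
$t{\left(f \right)} = 6$ ($t{\left(f \right)} = -3 + \left(5 + 4\right) = -3 + 9 = 6$)
$s{\left(U \right)} = 1 - \frac{U \left(14 + U\right)}{2 \left(-8 + U\right)}$ ($s{\left(U \right)} = - \frac{-2 + \frac{U + 14}{U - 8} U}{2} = - \frac{-2 + \frac{14 + U}{-8 + U} U}{2} = - \frac{-2 + \frac{U \left(14 + U\right)}{-8 + U}}{2} = 1 - \frac{U \left(14 + U\right)}{2 \left(-8 + U\right)}$)
$D = 0$ ($D = 0 \left(-310 + 66\right) = 0 \left(-244\right) = 0$)
$s{\left(t{\left(9 \right)} \right)} - D = \frac{-16 - 6^{2} - 72}{2 \left(-8 + 6\right)} - 0 = \frac{-16 - 36 - 72}{2 \left(-2\right)} + 0 = \frac{1}{2} \left(- \frac{1}{2}\right) \left(-16 - 36 - 72\right) + 0 = \frac{1}{2} \left(- \frac{1}{2}\right) \left(-124\right) + 0 = 31 + 0 = 31$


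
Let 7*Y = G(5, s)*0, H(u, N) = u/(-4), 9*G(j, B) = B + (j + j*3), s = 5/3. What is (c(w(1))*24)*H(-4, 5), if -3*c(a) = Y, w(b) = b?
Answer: 0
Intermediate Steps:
s = 5/3 (s = 5*(1/3) = 5/3 ≈ 1.6667)
G(j, B) = B/9 + 4*j/9 (G(j, B) = (B + (j + j*3))/9 = (B + (j + 3*j))/9 = (B + 4*j)/9 = B/9 + 4*j/9)
H(u, N) = -u/4 (H(u, N) = u*(-1/4) = -u/4)
Y = 0 (Y = (((1/9)*(5/3) + (4/9)*5)*0)/7 = ((5/27 + 20/9)*0)/7 = ((65/27)*0)/7 = (1/7)*0 = 0)
c(a) = 0 (c(a) = -1/3*0 = 0)
(c(w(1))*24)*H(-4, 5) = (0*24)*(-1/4*(-4)) = 0*1 = 0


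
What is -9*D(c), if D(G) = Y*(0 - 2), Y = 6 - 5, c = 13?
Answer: 18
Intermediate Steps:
Y = 1
D(G) = -2 (D(G) = 1*(0 - 2) = 1*(-2) = -2)
-9*D(c) = -9*(-2) = 18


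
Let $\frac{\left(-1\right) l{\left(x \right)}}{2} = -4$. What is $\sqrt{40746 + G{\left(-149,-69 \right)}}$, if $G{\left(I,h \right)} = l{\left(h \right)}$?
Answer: $\sqrt{40754} \approx 201.88$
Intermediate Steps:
$l{\left(x \right)} = 8$ ($l{\left(x \right)} = \left(-2\right) \left(-4\right) = 8$)
$G{\left(I,h \right)} = 8$
$\sqrt{40746 + G{\left(-149,-69 \right)}} = \sqrt{40746 + 8} = \sqrt{40754}$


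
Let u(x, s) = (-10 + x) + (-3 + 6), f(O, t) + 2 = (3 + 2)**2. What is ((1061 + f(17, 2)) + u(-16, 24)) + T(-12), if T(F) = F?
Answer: 1049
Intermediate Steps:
f(O, t) = 23 (f(O, t) = -2 + (3 + 2)**2 = -2 + 5**2 = -2 + 25 = 23)
u(x, s) = -7 + x (u(x, s) = (-10 + x) + 3 = -7 + x)
((1061 + f(17, 2)) + u(-16, 24)) + T(-12) = ((1061 + 23) + (-7 - 16)) - 12 = (1084 - 23) - 12 = 1061 - 12 = 1049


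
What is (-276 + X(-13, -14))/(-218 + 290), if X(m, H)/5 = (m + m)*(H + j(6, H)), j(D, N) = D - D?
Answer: 193/9 ≈ 21.444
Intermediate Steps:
j(D, N) = 0
X(m, H) = 10*H*m (X(m, H) = 5*((m + m)*(H + 0)) = 5*((2*m)*H) = 5*(2*H*m) = 10*H*m)
(-276 + X(-13, -14))/(-218 + 290) = (-276 + 10*(-14)*(-13))/(-218 + 290) = (-276 + 1820)/72 = 1544*(1/72) = 193/9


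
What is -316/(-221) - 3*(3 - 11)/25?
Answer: 13204/5525 ≈ 2.3899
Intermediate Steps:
-316/(-221) - 3*(3 - 11)/25 = -316*(-1/221) - 3*(-8)*(1/25) = 316/221 + 24*(1/25) = 316/221 + 24/25 = 13204/5525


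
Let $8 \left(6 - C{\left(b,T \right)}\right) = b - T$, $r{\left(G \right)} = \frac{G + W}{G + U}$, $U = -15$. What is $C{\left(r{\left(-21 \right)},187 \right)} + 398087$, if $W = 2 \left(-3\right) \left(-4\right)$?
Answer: $\frac{38219173}{96} \approx 3.9812 \cdot 10^{5}$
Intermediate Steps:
$W = 24$ ($W = \left(-6\right) \left(-4\right) = 24$)
$r{\left(G \right)} = \frac{24 + G}{-15 + G}$ ($r{\left(G \right)} = \frac{G + 24}{G - 15} = \frac{24 + G}{-15 + G}$)
$C{\left(b,T \right)} = 6 - \frac{b}{8} + \frac{T}{8}$ ($C{\left(b,T \right)} = 6 - \frac{b - T}{8} = 6 + \left(- \frac{b}{8} + \frac{T}{8}\right) = 6 - \frac{b}{8} + \frac{T}{8}$)
$C{\left(r{\left(-21 \right)},187 \right)} + 398087 = \left(6 - \frac{\frac{1}{-15 - 21} \left(24 - 21\right)}{8} + \frac{1}{8} \cdot 187\right) + 398087 = \left(6 - \frac{\frac{1}{-36} \cdot 3}{8} + \frac{187}{8}\right) + 398087 = \left(6 - \frac{\left(- \frac{1}{36}\right) 3}{8} + \frac{187}{8}\right) + 398087 = \left(6 - - \frac{1}{96} + \frac{187}{8}\right) + 398087 = \left(6 + \frac{1}{96} + \frac{187}{8}\right) + 398087 = \frac{2821}{96} + 398087 = \frac{38219173}{96}$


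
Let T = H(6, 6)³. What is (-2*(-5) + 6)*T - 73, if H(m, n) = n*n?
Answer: 746423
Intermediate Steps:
H(m, n) = n²
T = 46656 (T = (6²)³ = 36³ = 46656)
(-2*(-5) + 6)*T - 73 = (-2*(-5) + 6)*46656 - 73 = (10 + 6)*46656 - 73 = 16*46656 - 73 = 746496 - 73 = 746423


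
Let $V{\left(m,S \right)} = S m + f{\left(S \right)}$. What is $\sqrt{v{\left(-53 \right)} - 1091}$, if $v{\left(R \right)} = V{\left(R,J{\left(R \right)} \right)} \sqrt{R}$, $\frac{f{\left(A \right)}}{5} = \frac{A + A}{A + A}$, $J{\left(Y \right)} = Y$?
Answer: $\sqrt{-1091 + 2814 i \sqrt{53}} \approx 98.55 + 103.94 i$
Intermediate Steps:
$f{\left(A \right)} = 5$ ($f{\left(A \right)} = 5 \frac{A + A}{A + A} = 5 \frac{2 A}{2 A} = 5 \cdot 2 A \frac{1}{2 A} = 5 \cdot 1 = 5$)
$V{\left(m,S \right)} = 5 + S m$ ($V{\left(m,S \right)} = S m + 5 = 5 + S m$)
$v{\left(R \right)} = \sqrt{R} \left(5 + R^{2}\right)$ ($v{\left(R \right)} = \left(5 + R R\right) \sqrt{R} = \left(5 + R^{2}\right) \sqrt{R} = \sqrt{R} \left(5 + R^{2}\right)$)
$\sqrt{v{\left(-53 \right)} - 1091} = \sqrt{\sqrt{-53} \left(5 + \left(-53\right)^{2}\right) - 1091} = \sqrt{i \sqrt{53} \left(5 + 2809\right) - 1091} = \sqrt{i \sqrt{53} \cdot 2814 - 1091} = \sqrt{2814 i \sqrt{53} - 1091} = \sqrt{-1091 + 2814 i \sqrt{53}}$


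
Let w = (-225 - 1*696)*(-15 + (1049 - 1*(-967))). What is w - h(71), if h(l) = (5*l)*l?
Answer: -1868126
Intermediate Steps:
h(l) = 5*l**2
w = -1842921 (w = (-225 - 696)*(-15 + (1049 + 967)) = -921*(-15 + 2016) = -921*2001 = -1842921)
w - h(71) = -1842921 - 5*71**2 = -1842921 - 5*5041 = -1842921 - 1*25205 = -1842921 - 25205 = -1868126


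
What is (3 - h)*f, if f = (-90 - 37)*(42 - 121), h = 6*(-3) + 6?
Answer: 150495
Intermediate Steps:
h = -12 (h = -18 + 6 = -12)
f = 10033 (f = -127*(-79) = 10033)
(3 - h)*f = (3 - 1*(-12))*10033 = (3 + 12)*10033 = 15*10033 = 150495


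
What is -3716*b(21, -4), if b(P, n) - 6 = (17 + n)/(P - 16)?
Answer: -159788/5 ≈ -31958.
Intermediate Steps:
b(P, n) = 6 + (17 + n)/(-16 + P) (b(P, n) = 6 + (17 + n)/(P - 16) = 6 + (17 + n)/(-16 + P))
-3716*b(21, -4) = -3716*(-79 - 4 + 6*21)/(-16 + 21) = -3716*(-79 - 4 + 126)/5 = -3716*43/5 = -159788/5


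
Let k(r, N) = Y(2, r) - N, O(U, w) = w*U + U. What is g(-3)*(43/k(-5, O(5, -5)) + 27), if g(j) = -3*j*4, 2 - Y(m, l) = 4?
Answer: 1058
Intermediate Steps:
O(U, w) = U + U*w (O(U, w) = U*w + U = U + U*w)
Y(m, l) = -2 (Y(m, l) = 2 - 1*4 = 2 - 4 = -2)
k(r, N) = -2 - N
g(j) = -12*j
g(-3)*(43/k(-5, O(5, -5)) + 27) = (-12*(-3))*(43/(-2 - 5*(1 - 5)) + 27) = 36*(43/(-2 - 5*(-4)) + 27) = 36*(43/(-2 - 1*(-20)) + 27) = 36*(43/(-2 + 20) + 27) = 36*(43/18 + 27) = 36*(529/18) = 1058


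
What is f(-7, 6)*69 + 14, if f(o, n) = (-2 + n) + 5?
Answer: 635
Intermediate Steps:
f(o, n) = 3 + n
f(-7, 6)*69 + 14 = (3 + 6)*69 + 14 = 9*69 + 14 = 621 + 14 = 635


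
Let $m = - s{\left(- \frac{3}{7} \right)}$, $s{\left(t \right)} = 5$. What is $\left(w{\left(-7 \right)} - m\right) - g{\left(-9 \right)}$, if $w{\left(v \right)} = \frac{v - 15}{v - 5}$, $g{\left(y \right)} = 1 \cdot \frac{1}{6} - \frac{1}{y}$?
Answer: $\frac{59}{9} \approx 6.5556$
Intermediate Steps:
$m = -5$ ($m = \left(-1\right) 5 = -5$)
$g{\left(y \right)} = \frac{1}{6} - \frac{1}{y}$ ($g{\left(y \right)} = 1 \cdot \frac{1}{6} - \frac{1}{y} = \frac{1}{6} - \frac{1}{y}$)
$w{\left(v \right)} = \frac{-15 + v}{-5 + v}$
$\left(w{\left(-7 \right)} - m\right) - g{\left(-9 \right)} = \left(\frac{-15 - 7}{-5 - 7} - -5\right) - \frac{-6 - 9}{6 \left(-9\right)} = \left(\frac{1}{-12} \left(-22\right) + 5\right) - \frac{1}{6} \left(- \frac{1}{9}\right) \left(-15\right) = \left(\left(- \frac{1}{12}\right) \left(-22\right) + 5\right) - \frac{5}{18} = \left(\frac{11}{6} + 5\right) - \frac{5}{18} = \frac{41}{6} - \frac{5}{18} = \frac{59}{9}$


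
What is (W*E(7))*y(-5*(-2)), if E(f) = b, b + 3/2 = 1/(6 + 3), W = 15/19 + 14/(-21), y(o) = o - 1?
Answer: -175/114 ≈ -1.5351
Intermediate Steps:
y(o) = -1 + o
W = 7/57 (W = 15*(1/19) + 14*(-1/21) = 15/19 - ⅔ = 7/57 ≈ 0.12281)
b = -25/18 (b = -3/2 + 1/(6 + 3) = -3/2 + 1/9 = -3/2 + ⅑ = -25/18 ≈ -1.3889)
E(f) = -25/18
(W*E(7))*y(-5*(-2)) = ((7/57)*(-25/18))*(-1 - 5*(-2)) = -175*(-1 + 10)/1026 = -175/1026*9 = -175/114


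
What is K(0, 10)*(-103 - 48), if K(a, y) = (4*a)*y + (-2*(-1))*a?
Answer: 0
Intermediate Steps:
K(a, y) = 2*a + 4*a*y (K(a, y) = 4*a*y + 2*a = 2*a + 4*a*y)
K(0, 10)*(-103 - 48) = (2*0*(1 + 2*10))*(-103 - 48) = (2*0*(1 + 20))*(-151) = (2*0*21)*(-151) = 0*(-151) = 0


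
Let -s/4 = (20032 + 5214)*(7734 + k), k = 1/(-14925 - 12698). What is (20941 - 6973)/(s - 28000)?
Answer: -48229758/2696827455563 ≈ -1.7884e-5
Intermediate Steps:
k = -1/27623 (k = 1/(-27623) = -1/27623 ≈ -3.6202e-5)
s = -21573846200504/27623 (s = -4*(20032 + 5214)*(7734 - 1/27623) = -100984*213636281/27623 = -4*5393461550126/27623 = -21573846200504/27623 ≈ -7.8101e+8)
(20941 - 6973)/(s - 28000) = (20941 - 6973)/(-21573846200504/27623 - 28000) = 13968/(-21574619644504/27623) = 13968*(-27623/21574619644504) = -48229758/2696827455563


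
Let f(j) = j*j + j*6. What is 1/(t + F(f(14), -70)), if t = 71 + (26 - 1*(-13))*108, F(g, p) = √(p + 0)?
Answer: 4283/18344159 - I*√70/18344159 ≈ 0.00023348 - 4.5609e-7*I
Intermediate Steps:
f(j) = j² + 6*j
F(g, p) = √p
t = 4283 (t = 71 + (26 + 13)*108 = 71 + 39*108 = 71 + 4212 = 4283)
1/(t + F(f(14), -70)) = 1/(4283 + √(-70)) = 1/(4283 + I*√70)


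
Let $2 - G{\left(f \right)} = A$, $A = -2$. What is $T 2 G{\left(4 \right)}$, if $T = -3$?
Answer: $-24$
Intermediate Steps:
$G{\left(f \right)} = 4$ ($G{\left(f \right)} = 2 - -2 = 2 + 2 = 4$)
$T 2 G{\left(4 \right)} = \left(-3\right) 2 \cdot 4 = \left(-6\right) 4 = -24$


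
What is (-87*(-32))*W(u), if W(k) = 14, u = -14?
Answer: 38976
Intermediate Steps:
(-87*(-32))*W(u) = -87*(-32)*14 = 2784*14 = 38976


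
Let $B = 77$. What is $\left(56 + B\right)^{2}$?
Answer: $17689$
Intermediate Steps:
$\left(56 + B\right)^{2} = \left(56 + 77\right)^{2} = 133^{2} = 17689$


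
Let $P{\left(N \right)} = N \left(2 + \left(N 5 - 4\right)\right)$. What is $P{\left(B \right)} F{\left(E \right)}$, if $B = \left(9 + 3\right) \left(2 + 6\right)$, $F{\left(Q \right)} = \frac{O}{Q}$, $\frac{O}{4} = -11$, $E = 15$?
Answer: $- \frac{673024}{5} \approx -1.346 \cdot 10^{5}$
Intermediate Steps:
$O = -44$ ($O = 4 \left(-11\right) = -44$)
$F{\left(Q \right)} = - \frac{44}{Q}$
$B = 96$ ($B = 12 \cdot 8 = 96$)
$P{\left(N \right)} = N \left(-2 + 5 N\right)$ ($P{\left(N \right)} = N \left(2 + \left(5 N - 4\right)\right) = N \left(2 + \left(-4 + 5 N\right)\right) = N \left(-2 + 5 N\right)$)
$P{\left(B \right)} F{\left(E \right)} = 96 \left(-2 + 5 \cdot 96\right) \left(- \frac{44}{15}\right) = 96 \left(-2 + 480\right) \left(\left(-44\right) \frac{1}{15}\right) = 96 \cdot 478 \left(- \frac{44}{15}\right) = 45888 \left(- \frac{44}{15}\right) = - \frac{673024}{5}$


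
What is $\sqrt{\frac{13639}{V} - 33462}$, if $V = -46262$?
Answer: $\frac{i \sqrt{71615087980946}}{46262} \approx 182.93 i$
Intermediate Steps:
$\sqrt{\frac{13639}{V} - 33462} = \sqrt{\frac{13639}{-46262} - 33462} = \sqrt{13639 \left(- \frac{1}{46262}\right) - 33462} = \sqrt{- \frac{13639}{46262} - 33462} = \sqrt{- \frac{1548032683}{46262}} = \frac{i \sqrt{71615087980946}}{46262}$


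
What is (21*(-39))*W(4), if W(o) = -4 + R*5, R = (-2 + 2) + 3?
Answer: -9009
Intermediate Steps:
R = 3 (R = 0 + 3 = 3)
W(o) = 11 (W(o) = -4 + 3*5 = -4 + 15 = 11)
(21*(-39))*W(4) = (21*(-39))*11 = -819*11 = -9009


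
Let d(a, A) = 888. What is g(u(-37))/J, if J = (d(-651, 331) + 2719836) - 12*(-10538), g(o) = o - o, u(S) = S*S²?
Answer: 0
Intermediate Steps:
u(S) = S³
g(o) = 0
J = 2847180 (J = (888 + 2719836) - 12*(-10538) = 2720724 + 126456 = 2847180)
g(u(-37))/J = 0/2847180 = 0*(1/2847180) = 0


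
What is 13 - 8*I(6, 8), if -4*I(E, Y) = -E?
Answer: 1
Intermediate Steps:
I(E, Y) = E/4 (I(E, Y) = -(-1)*E/4 = E/4)
13 - 8*I(6, 8) = 13 - 2*6 = 13 - 8*3/2 = 13 - 12 = 1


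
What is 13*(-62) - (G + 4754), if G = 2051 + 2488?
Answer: -10099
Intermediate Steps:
G = 4539
13*(-62) - (G + 4754) = 13*(-62) - (4539 + 4754) = -806 - 1*9293 = -806 - 9293 = -10099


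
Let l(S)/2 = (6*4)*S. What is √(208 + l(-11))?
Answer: 8*I*√5 ≈ 17.889*I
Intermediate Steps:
l(S) = 48*S (l(S) = 2*((6*4)*S) = 2*(24*S) = 48*S)
√(208 + l(-11)) = √(208 + 48*(-11)) = √(208 - 528) = √(-320) = 8*I*√5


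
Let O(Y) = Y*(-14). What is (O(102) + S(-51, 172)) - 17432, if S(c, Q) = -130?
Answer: -18990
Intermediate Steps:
O(Y) = -14*Y
(O(102) + S(-51, 172)) - 17432 = (-14*102 - 130) - 17432 = (-1428 - 130) - 17432 = -1558 - 17432 = -18990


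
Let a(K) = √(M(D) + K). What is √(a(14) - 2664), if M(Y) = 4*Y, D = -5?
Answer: √(-2664 + I*√6) ≈ 0.0237 + 51.614*I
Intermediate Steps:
a(K) = √(-20 + K) (a(K) = √(4*(-5) + K) = √(-20 + K))
√(a(14) - 2664) = √(√(-20 + 14) - 2664) = √(√(-6) - 2664) = √(I*√6 - 2664) = √(-2664 + I*√6)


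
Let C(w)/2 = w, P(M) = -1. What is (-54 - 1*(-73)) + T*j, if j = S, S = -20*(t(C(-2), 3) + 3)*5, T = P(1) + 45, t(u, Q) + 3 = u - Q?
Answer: 30819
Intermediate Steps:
C(w) = 2*w
t(u, Q) = -3 + u - Q (t(u, Q) = -3 + (u - Q) = -3 + u - Q)
T = 44 (T = -1 + 45 = 44)
S = 700 (S = -20*((-3 + 2*(-2) - 1*3) + 3)*5 = -20*((-3 - 4 - 3) + 3)*5 = -20*(-10 + 3)*5 = -(-140)*5 = -20*(-35) = 700)
j = 700
(-54 - 1*(-73)) + T*j = (-54 - 1*(-73)) + 44*700 = (-54 + 73) + 30800 = 19 + 30800 = 30819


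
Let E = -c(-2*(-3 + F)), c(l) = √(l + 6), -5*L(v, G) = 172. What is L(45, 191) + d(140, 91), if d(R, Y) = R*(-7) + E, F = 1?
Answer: -5072/5 - √10 ≈ -1017.6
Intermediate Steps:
L(v, G) = -172/5 (L(v, G) = -⅕*172 = -172/5)
c(l) = √(6 + l)
E = -√10 (E = -√(6 - 2*(-3 + 1)) = -√(6 - 2*(-2)) = -√(6 + 4) = -√10 ≈ -3.1623)
d(R, Y) = -√10 - 7*R (d(R, Y) = R*(-7) - √10 = -7*R - √10 = -√10 - 7*R)
L(45, 191) + d(140, 91) = -172/5 + (-√10 - 7*140) = -172/5 + (-√10 - 980) = -172/5 + (-980 - √10) = -5072/5 - √10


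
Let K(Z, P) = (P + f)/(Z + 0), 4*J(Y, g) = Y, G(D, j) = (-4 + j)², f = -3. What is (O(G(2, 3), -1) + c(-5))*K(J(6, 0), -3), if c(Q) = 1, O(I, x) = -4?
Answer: 12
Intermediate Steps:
J(Y, g) = Y/4
K(Z, P) = (-3 + P)/Z (K(Z, P) = (P - 3)/(Z + 0) = (-3 + P)/Z)
(O(G(2, 3), -1) + c(-5))*K(J(6, 0), -3) = (-4 + 1)*((-3 - 3)/(((¼)*6))) = -3*(-6)/3/2 = -2*(-6) = -3*(-4) = 12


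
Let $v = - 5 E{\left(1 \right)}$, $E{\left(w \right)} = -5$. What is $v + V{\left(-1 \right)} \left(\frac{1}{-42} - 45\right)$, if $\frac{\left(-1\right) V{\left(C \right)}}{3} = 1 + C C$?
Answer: $\frac{2066}{7} \approx 295.14$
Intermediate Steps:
$V{\left(C \right)} = -3 - 3 C^{2}$ ($V{\left(C \right)} = - 3 \left(1 + C C\right) = - 3 \left(1 + C^{2}\right) = -3 - 3 C^{2}$)
$v = 25$ ($v = \left(-5\right) \left(-5\right) = 25$)
$v + V{\left(-1 \right)} \left(\frac{1}{-42} - 45\right) = 25 + \left(-3 - 3 \left(-1\right)^{2}\right) \left(\frac{1}{-42} - 45\right) = 25 + \left(-3 - 3\right) \left(- \frac{1}{42} - 45\right) = 25 + \left(-3 - 3\right) \left(- \frac{1891}{42}\right) = 25 - - \frac{1891}{7} = 25 + \frac{1891}{7} = \frac{2066}{7}$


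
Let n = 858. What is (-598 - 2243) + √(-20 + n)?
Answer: -2841 + √838 ≈ -2812.1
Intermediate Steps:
(-598 - 2243) + √(-20 + n) = (-598 - 2243) + √(-20 + 858) = -2841 + √838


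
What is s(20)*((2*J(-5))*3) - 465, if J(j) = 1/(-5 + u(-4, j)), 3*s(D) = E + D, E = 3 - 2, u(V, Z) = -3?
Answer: -1881/4 ≈ -470.25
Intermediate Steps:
E = 1
s(D) = 1/3 + D/3 (s(D) = (1 + D)/3 = 1/3 + D/3)
J(j) = -1/8 (J(j) = 1/(-5 - 3) = 1/(-8) = -1/8)
s(20)*((2*J(-5))*3) - 465 = (1/3 + (1/3)*20)*((2*(-1/8))*3) - 465 = (1/3 + 20/3)*(-1/4*3) - 465 = 7*(-3/4) - 465 = -21/4 - 465 = -1881/4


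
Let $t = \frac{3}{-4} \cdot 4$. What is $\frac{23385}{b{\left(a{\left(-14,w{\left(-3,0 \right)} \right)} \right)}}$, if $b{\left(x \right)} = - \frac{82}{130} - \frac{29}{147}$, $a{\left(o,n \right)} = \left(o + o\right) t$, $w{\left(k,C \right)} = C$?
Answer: $- \frac{223443675}{7912} \approx -28241.0$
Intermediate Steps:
$t = -3$ ($t = 3 \left(- \frac{1}{4}\right) 4 = \left(- \frac{3}{4}\right) 4 = -3$)
$a{\left(o,n \right)} = - 6 o$ ($a{\left(o,n \right)} = \left(o + o\right) \left(-3\right) = 2 o \left(-3\right) = - 6 o$)
$b{\left(x \right)} = - \frac{7912}{9555}$ ($b{\left(x \right)} = \left(-82\right) \frac{1}{130} - \frac{29}{147} = - \frac{41}{65} - \frac{29}{147} = - \frac{7912}{9555}$)
$\frac{23385}{b{\left(a{\left(-14,w{\left(-3,0 \right)} \right)} \right)}} = \frac{23385}{- \frac{7912}{9555}} = 23385 \left(- \frac{9555}{7912}\right) = - \frac{223443675}{7912}$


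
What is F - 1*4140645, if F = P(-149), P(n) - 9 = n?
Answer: -4140785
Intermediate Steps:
P(n) = 9 + n
F = -140 (F = 9 - 149 = -140)
F - 1*4140645 = -140 - 1*4140645 = -140 - 4140645 = -4140785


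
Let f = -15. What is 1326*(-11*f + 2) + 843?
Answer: 222285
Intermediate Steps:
1326*(-11*f + 2) + 843 = 1326*(-11*(-15) + 2) + 843 = 1326*(165 + 2) + 843 = 1326*167 + 843 = 221442 + 843 = 222285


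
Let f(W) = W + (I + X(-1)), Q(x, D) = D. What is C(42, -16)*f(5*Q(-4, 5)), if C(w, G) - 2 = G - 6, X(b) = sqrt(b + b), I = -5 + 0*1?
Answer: -400 - 20*I*sqrt(2) ≈ -400.0 - 28.284*I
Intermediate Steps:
I = -5 (I = -5 + 0 = -5)
X(b) = sqrt(2)*sqrt(b) (X(b) = sqrt(2*b) = sqrt(2)*sqrt(b))
C(w, G) = -4 + G (C(w, G) = 2 + (G - 6) = 2 + (-6 + G) = -4 + G)
f(W) = -5 + W + I*sqrt(2) (f(W) = W + (-5 + sqrt(2)*sqrt(-1)) = W + (-5 + sqrt(2)*I) = W + (-5 + I*sqrt(2)) = -5 + W + I*sqrt(2))
C(42, -16)*f(5*Q(-4, 5)) = (-4 - 16)*(-5 + 5*5 + I*sqrt(2)) = -20*(-5 + 25 + I*sqrt(2)) = -20*(20 + I*sqrt(2)) = -400 - 20*I*sqrt(2)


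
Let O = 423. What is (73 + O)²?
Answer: 246016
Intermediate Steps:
(73 + O)² = (73 + 423)² = 496² = 246016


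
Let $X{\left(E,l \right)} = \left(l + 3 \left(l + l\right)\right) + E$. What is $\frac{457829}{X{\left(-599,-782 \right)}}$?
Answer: $- \frac{457829}{6073} \approx -75.388$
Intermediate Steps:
$X{\left(E,l \right)} = E + 7 l$ ($X{\left(E,l \right)} = \left(l + 3 \cdot 2 l\right) + E = \left(l + 6 l\right) + E = 7 l + E = E + 7 l$)
$\frac{457829}{X{\left(-599,-782 \right)}} = \frac{457829}{-599 + 7 \left(-782\right)} = \frac{457829}{-599 - 5474} = \frac{457829}{-6073} = 457829 \left(- \frac{1}{6073}\right) = - \frac{457829}{6073}$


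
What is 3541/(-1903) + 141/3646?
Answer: -12642163/6938338 ≈ -1.8221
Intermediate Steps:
3541/(-1903) + 141/3646 = 3541*(-1/1903) + 141*(1/3646) = -3541/1903 + 141/3646 = -12642163/6938338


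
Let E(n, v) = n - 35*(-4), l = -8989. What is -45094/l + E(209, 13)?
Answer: 3182255/8989 ≈ 354.02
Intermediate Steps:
E(n, v) = 140 + n (E(n, v) = n - 1*(-140) = n + 140 = 140 + n)
-45094/l + E(209, 13) = -45094/(-8989) + (140 + 209) = -45094*(-1/8989) + 349 = 45094/8989 + 349 = 3182255/8989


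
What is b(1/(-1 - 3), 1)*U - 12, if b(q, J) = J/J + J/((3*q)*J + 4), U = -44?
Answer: -904/13 ≈ -69.538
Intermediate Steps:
b(q, J) = 1 + J/(4 + 3*J*q) (b(q, J) = 1 + J/(3*J*q + 4) = 1 + J/(4 + 3*J*q))
b(1/(-1 - 3), 1)*U - 12 = ((4 + 1 + 3*1/(-1 - 3))/(4 + 3*1/(-1 - 3)))*(-44) - 12 = ((4 + 1 + 3*1/(-4))/(4 + 3*1/(-4)))*(-44) - 12 = ((4 + 1 + 3*1*(-¼))/(4 + 3*1*(-¼)))*(-44) - 12 = ((4 + 1 - ¾)/(4 - ¾))*(-44) - 12 = ((17/4)/(13/4))*(-44) - 12 = ((4/13)*(17/4))*(-44) - 12 = (17/13)*(-44) - 12 = -748/13 - 12 = -904/13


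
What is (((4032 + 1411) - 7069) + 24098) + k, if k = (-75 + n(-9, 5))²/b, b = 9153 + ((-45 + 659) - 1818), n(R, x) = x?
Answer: 178634828/7949 ≈ 22473.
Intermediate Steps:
b = 7949 (b = 9153 + (614 - 1818) = 9153 - 1204 = 7949)
k = 4900/7949 (k = (-75 + 5)²/7949 = (-70)²*(1/7949) = 4900*(1/7949) = 4900/7949 ≈ 0.61643)
(((4032 + 1411) - 7069) + 24098) + k = (((4032 + 1411) - 7069) + 24098) + 4900/7949 = ((5443 - 7069) + 24098) + 4900/7949 = (-1626 + 24098) + 4900/7949 = 22472 + 4900/7949 = 178634828/7949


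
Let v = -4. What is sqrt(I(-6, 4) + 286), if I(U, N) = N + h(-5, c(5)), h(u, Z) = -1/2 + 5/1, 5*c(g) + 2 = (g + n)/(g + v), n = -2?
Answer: sqrt(1178)/2 ≈ 17.161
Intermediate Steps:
c(g) = -2/5 + (-2 + g)/(5*(-4 + g)) (c(g) = -2/5 + ((g - 2)/(g - 4))/5 = -2/5 + ((-2 + g)/(-4 + g))/5 = -2/5 + (-2 + g)/(5*(-4 + g)))
h(u, Z) = 9/2 (h(u, Z) = -1*1/2 + 5*1 = -1/2 + 5 = 9/2)
I(U, N) = 9/2 + N (I(U, N) = N + 9/2 = 9/2 + N)
sqrt(I(-6, 4) + 286) = sqrt((9/2 + 4) + 286) = sqrt(17/2 + 286) = sqrt(589/2) = sqrt(1178)/2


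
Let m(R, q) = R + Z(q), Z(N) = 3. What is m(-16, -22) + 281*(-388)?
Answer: -109041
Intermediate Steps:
m(R, q) = 3 + R (m(R, q) = R + 3 = 3 + R)
m(-16, -22) + 281*(-388) = (3 - 16) + 281*(-388) = -13 - 109028 = -109041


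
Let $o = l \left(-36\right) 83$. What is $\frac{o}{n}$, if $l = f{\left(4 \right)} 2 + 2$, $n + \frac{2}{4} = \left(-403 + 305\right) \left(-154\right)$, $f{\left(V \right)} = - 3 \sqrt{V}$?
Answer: $\frac{19920}{10061} \approx 1.9799$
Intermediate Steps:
$n = \frac{30183}{2}$ ($n = - \frac{1}{2} + \left(-403 + 305\right) \left(-154\right) = - \frac{1}{2} - -15092 = - \frac{1}{2} + 15092 = \frac{30183}{2} \approx 15092.0$)
$l = -10$ ($l = - 3 \sqrt{4} \cdot 2 + 2 = \left(-3\right) 2 \cdot 2 + 2 = \left(-6\right) 2 + 2 = -12 + 2 = -10$)
$o = 29880$ ($o = \left(-10\right) \left(-36\right) 83 = 360 \cdot 83 = 29880$)
$\frac{o}{n} = \frac{29880}{\frac{30183}{2}} = 29880 \cdot \frac{2}{30183} = \frac{19920}{10061}$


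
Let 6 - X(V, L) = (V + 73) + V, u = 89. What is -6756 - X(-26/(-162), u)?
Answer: -541783/81 ≈ -6688.7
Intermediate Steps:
X(V, L) = -67 - 2*V (X(V, L) = 6 - ((V + 73) + V) = 6 - ((73 + V) + V) = 6 - (73 + 2*V) = 6 + (-73 - 2*V) = -67 - 2*V)
-6756 - X(-26/(-162), u) = -6756 - (-67 - (-52)/(-162)) = -6756 - (-67 - (-52)*(-1)/162) = -6756 - (-67 - 2*13/81) = -6756 - (-67 - 26/81) = -6756 - 1*(-5453/81) = -6756 + 5453/81 = -541783/81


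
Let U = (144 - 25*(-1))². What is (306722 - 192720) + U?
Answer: 142563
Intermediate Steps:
U = 28561 (U = (144 + 25)² = 169² = 28561)
(306722 - 192720) + U = (306722 - 192720) + 28561 = 114002 + 28561 = 142563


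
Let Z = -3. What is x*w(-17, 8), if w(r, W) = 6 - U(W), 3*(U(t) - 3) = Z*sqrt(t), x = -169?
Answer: -507 - 338*sqrt(2) ≈ -985.00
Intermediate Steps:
U(t) = 3 - sqrt(t) (U(t) = 3 + (-3*sqrt(t))/3 = 3 - sqrt(t))
w(r, W) = 3 + sqrt(W) (w(r, W) = 6 - (3 - sqrt(W)) = 6 + (-3 + sqrt(W)) = 3 + sqrt(W))
x*w(-17, 8) = -169*(3 + sqrt(8)) = -169*(3 + 2*sqrt(2)) = -507 - 338*sqrt(2)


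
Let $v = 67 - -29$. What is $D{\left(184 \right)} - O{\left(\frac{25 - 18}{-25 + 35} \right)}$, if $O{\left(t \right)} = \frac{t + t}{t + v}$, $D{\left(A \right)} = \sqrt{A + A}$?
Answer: $- \frac{14}{967} + 4 \sqrt{23} \approx 19.169$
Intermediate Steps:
$D{\left(A \right)} = \sqrt{2} \sqrt{A}$ ($D{\left(A \right)} = \sqrt{2 A} = \sqrt{2} \sqrt{A}$)
$v = 96$ ($v = 67 + 29 = 96$)
$O{\left(t \right)} = \frac{2 t}{96 + t}$ ($O{\left(t \right)} = \frac{t + t}{t + 96} = \frac{2 t}{96 + t}$)
$D{\left(184 \right)} - O{\left(\frac{25 - 18}{-25 + 35} \right)} = \sqrt{2} \sqrt{184} - \frac{2 \frac{25 - 18}{-25 + 35}}{96 + \frac{25 - 18}{-25 + 35}} = \sqrt{2} \cdot 2 \sqrt{46} - \frac{2 \cdot \frac{7}{10}}{96 + \frac{7}{10}} = 4 \sqrt{23} - \frac{2 \cdot 7 \cdot \frac{1}{10}}{96 + 7 \cdot \frac{1}{10}} = 4 \sqrt{23} - 2 \cdot \frac{7}{10} \frac{1}{96 + \frac{7}{10}} = 4 \sqrt{23} - 2 \cdot \frac{7}{10} \frac{1}{\frac{967}{10}} = 4 \sqrt{23} - 2 \cdot \frac{7}{10} \cdot \frac{10}{967} = 4 \sqrt{23} - \frac{14}{967} = - \frac{14}{967} + 4 \sqrt{23}$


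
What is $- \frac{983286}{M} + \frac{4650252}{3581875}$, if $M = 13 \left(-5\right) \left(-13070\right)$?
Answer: $\frac{8572280907}{60859638125} \approx 0.14085$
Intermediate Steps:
$M = 849550$ ($M = \left(-65\right) \left(-13070\right) = 849550$)
$- \frac{983286}{M} + \frac{4650252}{3581875} = - \frac{983286}{849550} + \frac{4650252}{3581875} = \left(-983286\right) \frac{1}{849550} + 4650252 \cdot \frac{1}{3581875} = - \frac{491643}{424775} + \frac{4650252}{3581875} = \frac{8572280907}{60859638125}$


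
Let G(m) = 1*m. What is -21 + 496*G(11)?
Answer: 5435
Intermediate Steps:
G(m) = m
-21 + 496*G(11) = -21 + 496*11 = -21 + 5456 = 5435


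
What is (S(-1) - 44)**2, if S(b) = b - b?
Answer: 1936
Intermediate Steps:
S(b) = 0
(S(-1) - 44)**2 = (0 - 44)**2 = (-44)**2 = 1936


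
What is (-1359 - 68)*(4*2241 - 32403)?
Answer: 33447453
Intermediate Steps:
(-1359 - 68)*(4*2241 - 32403) = -1427*(8964 - 32403) = -1427*(-23439) = 33447453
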